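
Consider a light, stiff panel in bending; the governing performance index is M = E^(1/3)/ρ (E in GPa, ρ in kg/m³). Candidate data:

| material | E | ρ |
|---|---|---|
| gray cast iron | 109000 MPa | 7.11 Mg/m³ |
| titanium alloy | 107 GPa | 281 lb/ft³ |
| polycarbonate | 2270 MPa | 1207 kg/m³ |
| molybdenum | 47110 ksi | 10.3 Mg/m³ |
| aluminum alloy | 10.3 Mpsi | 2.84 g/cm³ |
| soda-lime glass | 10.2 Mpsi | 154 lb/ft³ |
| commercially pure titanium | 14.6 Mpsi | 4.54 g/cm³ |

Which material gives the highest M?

In SI units:
  gray cast iron: E = 109.0 GPa, ρ = 7110 kg/m³
  titanium alloy: E = 107.0 GPa, ρ = 4501 kg/m³
  polycarbonate: E = 2.270 GPa, ρ = 1207 kg/m³
  molybdenum: E = 324.8 GPa, ρ = 10300 kg/m³
  aluminum alloy: E = 71.02 GPa, ρ = 2840 kg/m³
  soda-lime glass: E = 70.33 GPa, ρ = 2467 kg/m³
  commercially pure titanium: E = 100.7 GPa, ρ = 4540 kg/m³
  soda-lime glass: M = 1.67×10⁻³
  aluminum alloy: M = 1.46×10⁻³
  polycarbonate: M = 1.09×10⁻³
  titanium alloy: M = 1.05×10⁻³
  commercially pure titanium: M = 1.02×10⁻³
  gray cast iron: M = 0.672×10⁻³
  molybdenum: M = 0.667×10⁻³
Soda-lime glass has the largest M.

soda-lime glass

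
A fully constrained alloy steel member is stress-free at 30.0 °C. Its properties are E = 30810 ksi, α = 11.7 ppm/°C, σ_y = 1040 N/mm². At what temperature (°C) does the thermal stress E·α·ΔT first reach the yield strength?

448 °C

E = 30810 ksi = 212.4 GPa.
σ_y = 1040 N/mm² = 1040 MPa.
E·α·ΔT = 1040 MPa ⇒ ΔT = 1040 / (212.4×10³ × 11.7×10⁻⁶) = 418.4 K.
T = 30.0 + 418.4 = 448.4 °C.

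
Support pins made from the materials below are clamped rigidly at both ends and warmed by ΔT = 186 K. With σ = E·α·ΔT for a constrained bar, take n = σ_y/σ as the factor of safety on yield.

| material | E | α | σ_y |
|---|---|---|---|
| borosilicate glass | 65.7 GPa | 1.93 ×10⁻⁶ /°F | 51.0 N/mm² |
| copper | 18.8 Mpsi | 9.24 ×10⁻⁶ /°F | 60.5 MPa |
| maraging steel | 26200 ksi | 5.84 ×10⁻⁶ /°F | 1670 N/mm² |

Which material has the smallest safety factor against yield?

copper

In consistent units (E in GPa, α in ×10⁻⁶/K, σ_y in MPa):
  borosilicate glass: E = 65.70, α = 3.47, σ_y = 51.00 → σ = 42.5 MPa, n = 1.20
  copper: E = 129.6, α = 16.6, σ_y = 60.50 → σ = 401 MPa, n = 0.151
  maraging steel: E = 180.6, α = 10.5, σ_y = 1670 → σ = 353 MPa, n = 4.73
The minimum is copper at n = 0.151.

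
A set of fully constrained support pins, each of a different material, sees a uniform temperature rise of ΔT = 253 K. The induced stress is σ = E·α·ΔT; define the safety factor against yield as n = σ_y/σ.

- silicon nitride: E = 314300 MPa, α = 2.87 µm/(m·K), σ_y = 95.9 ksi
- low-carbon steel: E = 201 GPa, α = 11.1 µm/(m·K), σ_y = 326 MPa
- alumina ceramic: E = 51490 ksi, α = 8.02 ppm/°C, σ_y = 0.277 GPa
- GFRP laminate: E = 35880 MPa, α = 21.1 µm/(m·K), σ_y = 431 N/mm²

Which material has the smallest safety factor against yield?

alumina ceramic

With everything in SI (GPa, ×10⁻⁶/K, MPa):
  silicon nitride: E = 314.3, α = 2.87, σ_y = 661.2 → σ = 228 MPa, n = 2.90
  low-carbon steel: E = 201.0, α = 11.1, σ_y = 326.0 → σ = 564 MPa, n = 0.578
  alumina ceramic: E = 355.0, α = 8.02, σ_y = 277.0 → σ = 720 MPa, n = 0.385
  GFRP laminate: E = 35.88, α = 21.1, σ_y = 431.0 → σ = 192 MPa, n = 2.25
Alumina ceramic has the lowest safety factor, n = 0.385.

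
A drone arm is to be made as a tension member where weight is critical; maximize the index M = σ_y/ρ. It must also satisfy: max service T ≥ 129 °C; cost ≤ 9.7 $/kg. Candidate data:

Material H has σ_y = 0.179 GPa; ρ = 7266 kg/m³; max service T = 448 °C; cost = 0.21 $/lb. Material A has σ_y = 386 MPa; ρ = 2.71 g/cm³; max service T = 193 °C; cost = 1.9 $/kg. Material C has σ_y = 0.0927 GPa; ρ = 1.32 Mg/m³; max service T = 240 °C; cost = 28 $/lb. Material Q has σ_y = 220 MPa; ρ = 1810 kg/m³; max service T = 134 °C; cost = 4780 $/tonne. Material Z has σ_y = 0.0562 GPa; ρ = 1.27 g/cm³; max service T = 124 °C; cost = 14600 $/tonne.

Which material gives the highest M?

Screen on constraints: max service T ≥ 129 °C; cost ≤ 9.7 $/kg. Survivors: material H, material A, material Q.
Putting every candidate on a common basis:
  material H: σ_y = 179.0 MPa, ρ = 7266 kg/m³
  material A: σ_y = 386.0 MPa, ρ = 2710 kg/m³
  material Q: σ_y = 220.0 MPa, ρ = 1810 kg/m³
  material A: M = 142 kN·m/kg
  material Q: M = 122 kN·m/kg
  material H: M = 24.6 kN·m/kg
The maximum is for material A.

material A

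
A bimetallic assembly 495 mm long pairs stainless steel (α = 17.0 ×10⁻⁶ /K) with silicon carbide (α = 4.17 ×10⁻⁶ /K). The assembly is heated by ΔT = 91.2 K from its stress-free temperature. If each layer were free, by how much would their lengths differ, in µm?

Δα = |17.0 − 4.17|×10⁻⁶/K = 12.8×10⁻⁶/K.
ΔL_mismatch = Δα·L·ΔT = 12.8×10⁻⁶ × 495.0 mm × 91.2 K = 579 µm.

579 µm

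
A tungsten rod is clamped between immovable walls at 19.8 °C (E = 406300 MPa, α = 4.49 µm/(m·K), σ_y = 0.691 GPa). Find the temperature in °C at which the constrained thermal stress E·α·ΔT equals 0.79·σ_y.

319 °C

E = 406300 MPa = 406.3 GPa.
σ_y = 0.691 GPa = 691.0 MPa.
E·α·ΔT = 545.9 MPa ⇒ ΔT = 545.9 / (406.3×10³ × 4.49×10⁻⁶) = 299.2 K.
T = 19.8 + 299.2 = 319.0 °C.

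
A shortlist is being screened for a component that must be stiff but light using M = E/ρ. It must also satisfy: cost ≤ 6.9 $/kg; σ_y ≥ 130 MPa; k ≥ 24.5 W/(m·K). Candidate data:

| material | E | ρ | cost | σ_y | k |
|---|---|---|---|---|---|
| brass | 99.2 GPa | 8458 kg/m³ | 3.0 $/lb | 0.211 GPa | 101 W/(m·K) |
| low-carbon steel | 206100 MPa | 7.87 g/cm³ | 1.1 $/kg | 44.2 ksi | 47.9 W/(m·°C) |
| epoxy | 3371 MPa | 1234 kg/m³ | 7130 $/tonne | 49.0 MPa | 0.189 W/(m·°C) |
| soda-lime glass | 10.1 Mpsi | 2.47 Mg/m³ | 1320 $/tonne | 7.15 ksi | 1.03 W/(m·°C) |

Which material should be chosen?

low-carbon steel

Screen on constraints: cost ≤ 6.9 $/kg; σ_y ≥ 130 MPa; k ≥ 24.5 W/(m·K). Survivors: brass, low-carbon steel.
Convert each candidate to consistent units, then evaluate M:
  brass: E = 99.20 GPa, ρ = 8458 kg/m³
  low-carbon steel: E = 206.1 GPa, ρ = 7870 kg/m³
  low-carbon steel: M = 26.2 MN·m/kg
  brass: M = 11.7 MN·m/kg
Highest index: low-carbon steel.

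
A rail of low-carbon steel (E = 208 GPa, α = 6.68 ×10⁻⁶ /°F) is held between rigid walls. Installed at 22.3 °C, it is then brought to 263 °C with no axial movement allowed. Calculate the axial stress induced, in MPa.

602 MPa

α = 6.68×10⁻⁶/°F × 9/5 = 12.0×10⁻⁶/K.
ΔT = 240.7 K. Constrained thermal stress σ = E·α·ΔT = 208.0×10³ MPa × 12.0×10⁻⁶ × 240.7 = 602 MPa (compressive).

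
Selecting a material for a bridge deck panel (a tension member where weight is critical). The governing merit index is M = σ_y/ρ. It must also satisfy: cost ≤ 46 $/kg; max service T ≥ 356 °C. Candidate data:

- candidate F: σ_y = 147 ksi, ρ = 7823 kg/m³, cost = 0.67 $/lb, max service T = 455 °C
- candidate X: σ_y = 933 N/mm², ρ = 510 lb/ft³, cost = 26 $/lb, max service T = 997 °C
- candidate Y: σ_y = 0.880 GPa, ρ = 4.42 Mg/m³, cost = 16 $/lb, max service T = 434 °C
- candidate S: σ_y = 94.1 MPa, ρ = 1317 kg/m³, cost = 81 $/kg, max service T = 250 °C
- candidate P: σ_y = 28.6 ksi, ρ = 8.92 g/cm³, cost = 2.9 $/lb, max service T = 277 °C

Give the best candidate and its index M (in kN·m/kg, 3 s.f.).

candidate Y, M = 199 kN·m/kg

Screen on constraints: cost ≤ 46 $/kg; max service T ≥ 356 °C. Survivors: candidate F, candidate Y.
In SI units:
  candidate F: σ_y = 1014 MPa, ρ = 7823 kg/m³
  candidate Y: σ_y = 880.0 MPa, ρ = 4420 kg/m³
  candidate Y: M = 199 kN·m/kg
  candidate F: M = 130 kN·m/kg
The maximum is for candidate Y.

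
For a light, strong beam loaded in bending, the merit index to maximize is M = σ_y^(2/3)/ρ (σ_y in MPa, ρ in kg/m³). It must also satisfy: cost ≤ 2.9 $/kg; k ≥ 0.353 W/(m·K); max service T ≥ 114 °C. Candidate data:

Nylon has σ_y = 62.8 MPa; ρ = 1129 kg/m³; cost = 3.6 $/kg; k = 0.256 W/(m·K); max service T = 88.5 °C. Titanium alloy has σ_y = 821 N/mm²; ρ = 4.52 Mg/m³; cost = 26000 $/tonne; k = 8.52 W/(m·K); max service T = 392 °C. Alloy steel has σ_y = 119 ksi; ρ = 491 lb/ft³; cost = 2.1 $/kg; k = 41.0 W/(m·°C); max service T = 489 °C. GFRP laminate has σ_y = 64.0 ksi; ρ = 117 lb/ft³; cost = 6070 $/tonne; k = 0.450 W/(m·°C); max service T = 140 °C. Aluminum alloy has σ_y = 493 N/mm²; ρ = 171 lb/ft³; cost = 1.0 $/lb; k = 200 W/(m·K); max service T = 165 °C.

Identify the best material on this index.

aluminum alloy

Screen on constraints: cost ≤ 2.9 $/kg; k ≥ 0.353 W/(m·K); max service T ≥ 114 °C. Survivors: alloy steel, aluminum alloy.
Convert each candidate to consistent units, then evaluate M:
  alloy steel: σ_y = 820.5 MPa, ρ = 7865 kg/m³
  aluminum alloy: σ_y = 493.0 MPa, ρ = 2739 kg/m³
  aluminum alloy: M = 22.8×10⁻³
  alloy steel: M = 11.1×10⁻³
Aluminum alloy has the largest M.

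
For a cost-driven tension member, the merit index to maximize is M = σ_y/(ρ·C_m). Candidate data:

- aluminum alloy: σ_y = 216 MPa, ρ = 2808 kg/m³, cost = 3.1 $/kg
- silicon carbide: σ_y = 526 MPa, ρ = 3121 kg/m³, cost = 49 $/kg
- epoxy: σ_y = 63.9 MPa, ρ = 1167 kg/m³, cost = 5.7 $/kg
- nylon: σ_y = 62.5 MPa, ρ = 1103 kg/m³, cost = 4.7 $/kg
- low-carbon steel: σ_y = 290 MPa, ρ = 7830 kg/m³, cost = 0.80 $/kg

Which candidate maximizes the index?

Computing M directly (units already consistent):
  low-carbon steel: M = 46.3 kN·m per $
  aluminum alloy: M = 24.8 kN·m per $
  nylon: M = 12.1 kN·m per $
  epoxy: M = 9.61 kN·m per $
  silicon carbide: M = 3.44 kN·m per $
Low-carbon steel ranks first.

low-carbon steel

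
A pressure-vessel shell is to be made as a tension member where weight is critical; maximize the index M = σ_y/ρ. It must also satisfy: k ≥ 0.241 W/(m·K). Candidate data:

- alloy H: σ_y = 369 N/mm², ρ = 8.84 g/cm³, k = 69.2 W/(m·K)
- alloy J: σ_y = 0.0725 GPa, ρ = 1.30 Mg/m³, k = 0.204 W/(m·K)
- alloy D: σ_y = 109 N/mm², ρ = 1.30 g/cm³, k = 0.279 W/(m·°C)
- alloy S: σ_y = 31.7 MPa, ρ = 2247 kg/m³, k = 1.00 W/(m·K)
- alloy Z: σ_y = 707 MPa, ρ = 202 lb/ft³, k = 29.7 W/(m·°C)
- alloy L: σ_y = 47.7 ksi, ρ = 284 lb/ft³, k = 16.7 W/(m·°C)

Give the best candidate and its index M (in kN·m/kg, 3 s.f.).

alloy Z, M = 218 kN·m/kg

Screen on constraints: k ≥ 0.241 W/(m·K). Survivors: alloy H, alloy D, alloy S, alloy Z, alloy L.
After converting to SI:
  alloy H: σ_y = 369.0 MPa, ρ = 8840 kg/m³
  alloy D: σ_y = 109.0 MPa, ρ = 1300 kg/m³
  alloy S: σ_y = 31.70 MPa, ρ = 2247 kg/m³
  alloy Z: σ_y = 707.0 MPa, ρ = 3236 kg/m³
  alloy L: σ_y = 328.9 MPa, ρ = 4549 kg/m³
  alloy Z: M = 218 kN·m/kg
  alloy D: M = 83.8 kN·m/kg
  alloy L: M = 72.3 kN·m/kg
  alloy H: M = 41.7 kN·m/kg
  alloy S: M = 14.1 kN·m/kg
Alloy Z has the largest M.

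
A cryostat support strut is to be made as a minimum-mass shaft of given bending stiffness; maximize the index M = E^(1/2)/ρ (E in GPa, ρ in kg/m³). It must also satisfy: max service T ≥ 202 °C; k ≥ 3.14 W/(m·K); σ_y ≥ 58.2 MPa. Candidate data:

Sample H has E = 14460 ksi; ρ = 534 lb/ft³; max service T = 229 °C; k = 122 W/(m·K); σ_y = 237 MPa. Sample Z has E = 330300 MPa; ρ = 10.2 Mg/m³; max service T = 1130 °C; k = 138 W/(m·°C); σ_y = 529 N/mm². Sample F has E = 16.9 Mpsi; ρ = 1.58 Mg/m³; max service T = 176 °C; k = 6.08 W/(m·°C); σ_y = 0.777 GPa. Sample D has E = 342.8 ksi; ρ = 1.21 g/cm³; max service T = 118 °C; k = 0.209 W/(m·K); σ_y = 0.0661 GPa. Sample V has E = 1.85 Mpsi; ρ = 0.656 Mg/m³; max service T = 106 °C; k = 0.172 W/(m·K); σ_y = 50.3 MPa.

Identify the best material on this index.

sample Z

Screen on constraints: max service T ≥ 202 °C; k ≥ 3.14 W/(m·K); σ_y ≥ 58.2 MPa. Survivors: sample H, sample Z.
Normalizing units and computing the index:
  sample H: E = 99.70 GPa, ρ = 8554 kg/m³
  sample Z: E = 330.3 GPa, ρ = 10200 kg/m³
  sample Z: M = 1.78×10⁻³
  sample H: M = 1.17×10⁻³
Highest index: sample Z.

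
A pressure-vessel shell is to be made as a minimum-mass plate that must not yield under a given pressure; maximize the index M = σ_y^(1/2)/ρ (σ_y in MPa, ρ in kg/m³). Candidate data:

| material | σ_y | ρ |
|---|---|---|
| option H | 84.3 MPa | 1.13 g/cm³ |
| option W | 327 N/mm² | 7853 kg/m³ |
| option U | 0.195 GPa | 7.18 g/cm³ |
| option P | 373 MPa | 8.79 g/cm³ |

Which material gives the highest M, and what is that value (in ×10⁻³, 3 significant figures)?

option H, M = 8.13×10⁻³

Putting every candidate on a common basis:
  option H: σ_y = 84.30 MPa, ρ = 1130 kg/m³
  option W: σ_y = 327.0 MPa, ρ = 7853 kg/m³
  option U: σ_y = 195.0 MPa, ρ = 7180 kg/m³
  option P: σ_y = 373.0 MPa, ρ = 8790 kg/m³
  option H: M = 8.13×10⁻³
  option W: M = 2.30×10⁻³
  option P: M = 2.20×10⁻³
  option U: M = 1.94×10⁻³
Option H has the largest M.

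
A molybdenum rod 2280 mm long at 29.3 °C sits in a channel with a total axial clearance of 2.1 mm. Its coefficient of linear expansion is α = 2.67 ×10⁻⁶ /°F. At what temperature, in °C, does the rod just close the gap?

221 °C

α = 2.67×10⁻⁶/°F × 9/5 = 4.81×10⁻⁶/K.
α·L₀·ΔT = 2.1 mm ⇒ ΔT = 2.1 / (4.81×10⁻⁶ × 2280.0) = 191.6 K.
T = 29.3 + 191.6 = 220.9 °C.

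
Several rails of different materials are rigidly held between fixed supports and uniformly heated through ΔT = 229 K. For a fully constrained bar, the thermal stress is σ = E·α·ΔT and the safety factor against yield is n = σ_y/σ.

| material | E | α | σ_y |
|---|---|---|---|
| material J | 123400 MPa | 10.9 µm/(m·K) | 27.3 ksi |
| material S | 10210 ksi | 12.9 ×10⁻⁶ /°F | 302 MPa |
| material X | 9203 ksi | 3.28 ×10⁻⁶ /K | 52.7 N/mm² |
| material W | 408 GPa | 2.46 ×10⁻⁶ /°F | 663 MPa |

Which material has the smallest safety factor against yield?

material J

In consistent units (E in GPa, α in ×10⁻⁶/K, σ_y in MPa):
  material J: E = 123.4, α = 10.9, σ_y = 188.2 → σ = 308 MPa, n = 0.611
  material S: E = 70.40, α = 23.2, σ_y = 302.0 → σ = 374 MPa, n = 0.807
  material X: E = 63.45, α = 3.28, σ_y = 52.70 → σ = 47.7 MPa, n = 1.11
  material W: E = 408.0, α = 4.43, σ_y = 663.0 → σ = 414 MPa, n = 1.60
The minimum is material J at n = 0.611.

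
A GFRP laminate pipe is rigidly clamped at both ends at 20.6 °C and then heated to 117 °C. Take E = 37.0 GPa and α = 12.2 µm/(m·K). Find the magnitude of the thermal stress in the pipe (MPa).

43.5 MPa

ΔT = 96.40 K. Constrained thermal stress σ = E·α·ΔT = 37.00×10³ MPa × 12.2×10⁻⁶ × 96.40 = 43.5 MPa (compressive).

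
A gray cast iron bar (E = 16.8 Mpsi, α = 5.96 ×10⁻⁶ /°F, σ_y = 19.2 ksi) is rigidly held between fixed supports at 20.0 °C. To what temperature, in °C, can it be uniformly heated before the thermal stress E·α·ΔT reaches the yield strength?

E = 16.8 Mpsi = 115.8 GPa.
α = 5.96×10⁻⁶/°F × 9/5 = 10.7×10⁻⁶/K.
σ_y = 19.2 ksi = 132.4 MPa.
E·α·ΔT = 132.4 MPa ⇒ ΔT = 132.4 / (115.8×10³ × 10.7×10⁻⁶) = 106.5 K.
T = 20.0 + 106.5 = 126.5 °C.

127 °C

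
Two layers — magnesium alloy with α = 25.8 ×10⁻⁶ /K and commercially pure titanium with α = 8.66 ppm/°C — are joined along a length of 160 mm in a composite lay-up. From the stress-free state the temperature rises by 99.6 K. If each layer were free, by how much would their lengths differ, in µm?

273 µm

Δα = |25.8 − 8.66|×10⁻⁶/K = 17.1×10⁻⁶/K.
ΔL_mismatch = Δα·L·ΔT = 17.1×10⁻⁶ × 160.0 mm × 99.6 K = 273 µm.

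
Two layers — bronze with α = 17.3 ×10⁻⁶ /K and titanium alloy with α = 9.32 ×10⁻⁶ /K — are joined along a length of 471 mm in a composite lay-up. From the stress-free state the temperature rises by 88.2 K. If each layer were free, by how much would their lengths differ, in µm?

332 µm

Δα = |17.3 − 9.32|×10⁻⁶/K = 7.98×10⁻⁶/K.
ΔL_mismatch = Δα·L·ΔT = 7.98×10⁻⁶ × 471.0 mm × 88.2 K = 332 µm.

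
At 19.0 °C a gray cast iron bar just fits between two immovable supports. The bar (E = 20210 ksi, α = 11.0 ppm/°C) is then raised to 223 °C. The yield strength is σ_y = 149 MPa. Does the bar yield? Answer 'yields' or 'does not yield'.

yields

E = 20210 ksi = 139.3 GPa.
ΔT = 204.0 K. Constrained thermal stress σ = E·α·ΔT = 139.3×10³ MPa × 11.0×10⁻⁶ × 204.0 = 313 MPa (compressive).
Compare to σ_y = 149 MPa: σ ≥ σ_y, so it yields.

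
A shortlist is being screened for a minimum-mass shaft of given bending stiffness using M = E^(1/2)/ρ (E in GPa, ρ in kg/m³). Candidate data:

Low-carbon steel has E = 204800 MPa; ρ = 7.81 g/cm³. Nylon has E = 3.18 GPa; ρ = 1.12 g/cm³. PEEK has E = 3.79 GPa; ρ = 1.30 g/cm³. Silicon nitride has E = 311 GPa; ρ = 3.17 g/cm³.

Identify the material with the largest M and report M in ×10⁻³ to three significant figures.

silicon nitride, M = 5.56×10⁻³

After converting to SI:
  low-carbon steel: E = 204.8 GPa, ρ = 7810 kg/m³
  nylon: E = 3.180 GPa, ρ = 1120 kg/m³
  PEEK: E = 3.790 GPa, ρ = 1300 kg/m³
  silicon nitride: E = 311.0 GPa, ρ = 3170 kg/m³
  silicon nitride: M = 5.56×10⁻³
  low-carbon steel: M = 1.83×10⁻³
  nylon: M = 1.59×10⁻³
  PEEK: M = 1.50×10⁻³
Silicon nitride ranks first.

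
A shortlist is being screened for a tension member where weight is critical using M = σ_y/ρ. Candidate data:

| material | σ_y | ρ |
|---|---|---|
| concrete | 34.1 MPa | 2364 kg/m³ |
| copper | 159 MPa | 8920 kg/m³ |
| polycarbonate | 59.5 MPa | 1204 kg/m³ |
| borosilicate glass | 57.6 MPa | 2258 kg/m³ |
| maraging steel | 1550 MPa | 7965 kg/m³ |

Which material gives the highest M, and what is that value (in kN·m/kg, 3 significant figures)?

maraging steel, M = 195 kN·m/kg

Per-candidate index values:
  maraging steel: M = 195 kN·m/kg
  polycarbonate: M = 49.4 kN·m/kg
  borosilicate glass: M = 25.5 kN·m/kg
  copper: M = 17.8 kN·m/kg
  concrete: M = 14.4 kN·m/kg
Highest index: maraging steel.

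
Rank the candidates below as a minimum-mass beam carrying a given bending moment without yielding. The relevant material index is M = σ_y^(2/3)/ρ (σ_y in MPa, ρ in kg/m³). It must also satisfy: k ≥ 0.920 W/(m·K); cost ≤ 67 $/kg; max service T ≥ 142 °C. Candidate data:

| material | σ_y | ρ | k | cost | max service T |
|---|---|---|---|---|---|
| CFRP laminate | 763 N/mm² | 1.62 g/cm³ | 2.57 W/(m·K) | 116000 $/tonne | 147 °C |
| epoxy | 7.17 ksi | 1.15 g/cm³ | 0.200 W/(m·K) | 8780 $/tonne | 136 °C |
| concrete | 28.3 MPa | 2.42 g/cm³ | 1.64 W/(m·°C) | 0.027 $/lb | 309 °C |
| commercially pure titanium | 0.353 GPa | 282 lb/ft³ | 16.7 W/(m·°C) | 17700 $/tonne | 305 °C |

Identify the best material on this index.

commercially pure titanium

Screen on constraints: k ≥ 0.920 W/(m·K); cost ≤ 67 $/kg; max service T ≥ 142 °C. Survivors: concrete, commercially pure titanium.
In SI units:
  concrete: σ_y = 28.30 MPa, ρ = 2420 kg/m³
  commercially pure titanium: σ_y = 353.0 MPa, ρ = 4517 kg/m³
  commercially pure titanium: M = 11.1×10⁻³
  concrete: M = 3.84×10⁻³
The maximum is for commercially pure titanium.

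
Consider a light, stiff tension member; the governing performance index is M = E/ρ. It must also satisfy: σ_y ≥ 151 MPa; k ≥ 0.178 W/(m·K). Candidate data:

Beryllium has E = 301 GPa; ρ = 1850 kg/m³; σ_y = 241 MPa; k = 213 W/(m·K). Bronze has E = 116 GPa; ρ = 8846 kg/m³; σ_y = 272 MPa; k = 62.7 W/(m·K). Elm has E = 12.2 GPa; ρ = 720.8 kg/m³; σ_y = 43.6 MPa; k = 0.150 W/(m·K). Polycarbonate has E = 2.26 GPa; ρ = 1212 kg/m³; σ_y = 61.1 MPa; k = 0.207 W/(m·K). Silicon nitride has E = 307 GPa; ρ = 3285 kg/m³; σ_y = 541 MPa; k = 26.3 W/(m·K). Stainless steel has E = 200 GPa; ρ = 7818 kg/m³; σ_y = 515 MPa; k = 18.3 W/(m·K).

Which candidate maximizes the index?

beryllium

Screen on constraints: σ_y ≥ 151 MPa; k ≥ 0.178 W/(m·K). Survivors: beryllium, bronze, silicon nitride, stainless steel.
Per-candidate index values:
  beryllium: M = 163 MN·m/kg
  silicon nitride: M = 93.5 MN·m/kg
  stainless steel: M = 25.6 MN·m/kg
  bronze: M = 13.1 MN·m/kg
The maximum is for beryllium.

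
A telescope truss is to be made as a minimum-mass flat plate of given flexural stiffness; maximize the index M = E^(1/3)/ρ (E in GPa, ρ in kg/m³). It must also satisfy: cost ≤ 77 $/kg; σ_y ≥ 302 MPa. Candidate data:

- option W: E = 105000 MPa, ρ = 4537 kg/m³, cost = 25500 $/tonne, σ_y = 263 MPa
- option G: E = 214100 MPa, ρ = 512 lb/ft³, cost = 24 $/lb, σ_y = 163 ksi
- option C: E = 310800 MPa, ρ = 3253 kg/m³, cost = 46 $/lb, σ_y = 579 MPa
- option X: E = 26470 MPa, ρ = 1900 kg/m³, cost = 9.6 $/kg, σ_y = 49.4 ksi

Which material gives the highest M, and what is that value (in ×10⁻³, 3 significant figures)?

Screen on constraints: cost ≤ 77 $/kg; σ_y ≥ 302 MPa. Survivors: option G, option X.
Putting every candidate on a common basis:
  option G: E = 214.1 GPa, ρ = 8201 kg/m³
  option X: E = 26.47 GPa, ρ = 1900 kg/m³
  option X: M = 1.57×10⁻³
  option G: M = 0.729×10⁻³
Option X ranks first.

option X, M = 1.57×10⁻³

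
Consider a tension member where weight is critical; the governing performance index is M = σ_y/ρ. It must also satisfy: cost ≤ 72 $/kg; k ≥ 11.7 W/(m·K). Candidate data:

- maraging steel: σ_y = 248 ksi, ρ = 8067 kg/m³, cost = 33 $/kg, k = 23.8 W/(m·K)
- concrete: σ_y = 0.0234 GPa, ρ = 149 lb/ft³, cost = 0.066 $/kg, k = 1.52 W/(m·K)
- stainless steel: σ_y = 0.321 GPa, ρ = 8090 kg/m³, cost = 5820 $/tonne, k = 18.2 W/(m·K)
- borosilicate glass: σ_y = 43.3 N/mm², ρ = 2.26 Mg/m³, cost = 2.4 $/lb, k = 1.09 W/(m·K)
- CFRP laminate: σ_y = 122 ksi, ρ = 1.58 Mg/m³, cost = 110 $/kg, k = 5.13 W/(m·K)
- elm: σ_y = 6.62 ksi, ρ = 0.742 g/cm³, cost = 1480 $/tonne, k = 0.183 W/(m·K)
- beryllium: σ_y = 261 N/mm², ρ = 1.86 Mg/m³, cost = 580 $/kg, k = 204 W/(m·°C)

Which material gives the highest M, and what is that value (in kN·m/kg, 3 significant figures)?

maraging steel, M = 212 kN·m/kg

Screen on constraints: cost ≤ 72 $/kg; k ≥ 11.7 W/(m·K). Survivors: maraging steel, stainless steel.
Normalizing units and computing the index:
  maraging steel: σ_y = 1710 MPa, ρ = 8067 kg/m³
  stainless steel: σ_y = 321.0 MPa, ρ = 8090 kg/m³
  maraging steel: M = 212 kN·m/kg
  stainless steel: M = 39.7 kN·m/kg
The maximum is for maraging steel.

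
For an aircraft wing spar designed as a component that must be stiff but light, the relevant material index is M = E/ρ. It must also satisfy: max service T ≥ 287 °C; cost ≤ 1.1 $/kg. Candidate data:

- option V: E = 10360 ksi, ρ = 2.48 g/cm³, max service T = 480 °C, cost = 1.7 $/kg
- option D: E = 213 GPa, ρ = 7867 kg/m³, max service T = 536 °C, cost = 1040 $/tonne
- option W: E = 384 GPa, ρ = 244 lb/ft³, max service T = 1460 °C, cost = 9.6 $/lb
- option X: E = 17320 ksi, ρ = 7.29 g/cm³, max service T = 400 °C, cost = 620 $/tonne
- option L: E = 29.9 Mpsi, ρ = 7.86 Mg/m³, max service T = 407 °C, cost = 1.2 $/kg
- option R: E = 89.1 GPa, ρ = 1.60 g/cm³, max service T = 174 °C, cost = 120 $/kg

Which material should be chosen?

option D

Screen on constraints: max service T ≥ 287 °C; cost ≤ 1.1 $/kg. Survivors: option D, option X.
In SI units:
  option D: E = 213.0 GPa, ρ = 7867 kg/m³
  option X: E = 119.4 GPa, ρ = 7290 kg/m³
  option D: M = 27.1 MN·m/kg
  option X: M = 16.4 MN·m/kg
Option D ranks first.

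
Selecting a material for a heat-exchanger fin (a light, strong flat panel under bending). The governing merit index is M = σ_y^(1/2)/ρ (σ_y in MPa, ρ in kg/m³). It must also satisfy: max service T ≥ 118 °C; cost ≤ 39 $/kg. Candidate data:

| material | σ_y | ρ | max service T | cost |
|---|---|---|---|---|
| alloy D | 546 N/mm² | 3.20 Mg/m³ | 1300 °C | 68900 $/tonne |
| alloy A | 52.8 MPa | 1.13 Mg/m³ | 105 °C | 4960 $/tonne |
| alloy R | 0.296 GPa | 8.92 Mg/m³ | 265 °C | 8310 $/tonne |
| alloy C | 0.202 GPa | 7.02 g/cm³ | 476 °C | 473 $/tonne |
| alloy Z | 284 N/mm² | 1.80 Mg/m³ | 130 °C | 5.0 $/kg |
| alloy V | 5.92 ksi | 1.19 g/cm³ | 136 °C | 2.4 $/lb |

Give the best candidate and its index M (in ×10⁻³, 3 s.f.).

alloy Z, M = 9.36×10⁻³

Screen on constraints: max service T ≥ 118 °C; cost ≤ 39 $/kg. Survivors: alloy R, alloy C, alloy Z, alloy V.
After converting to SI:
  alloy R: σ_y = 296.0 MPa, ρ = 8920 kg/m³
  alloy C: σ_y = 202.0 MPa, ρ = 7020 kg/m³
  alloy Z: σ_y = 284.0 MPa, ρ = 1800 kg/m³
  alloy V: σ_y = 40.82 MPa, ρ = 1190 kg/m³
  alloy Z: M = 9.36×10⁻³
  alloy V: M = 5.37×10⁻³
  alloy C: M = 2.02×10⁻³
  alloy R: M = 1.93×10⁻³
The maximum is for alloy Z.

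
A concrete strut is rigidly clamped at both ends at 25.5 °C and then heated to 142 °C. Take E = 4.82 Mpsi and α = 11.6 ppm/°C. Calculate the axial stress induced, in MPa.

E = 4.82 Mpsi = 33.23 GPa.
ΔT = 116.5 K. Constrained thermal stress σ = E·α·ΔT = 33.23×10³ MPa × 11.6×10⁻⁶ × 116.5 = 44.9 MPa (compressive).

44.9 MPa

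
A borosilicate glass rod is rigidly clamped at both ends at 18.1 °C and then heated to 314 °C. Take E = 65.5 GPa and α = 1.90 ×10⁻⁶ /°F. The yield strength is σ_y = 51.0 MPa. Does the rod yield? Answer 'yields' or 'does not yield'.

α = 1.90×10⁻⁶/°F × 9/5 = 3.42×10⁻⁶/K.
ΔT = 295.9 K. Constrained thermal stress σ = E·α·ΔT = 65.50×10³ MPa × 3.42×10⁻⁶ × 295.9 = 66.3 MPa (compressive).
Compare to σ_y = 51.0 MPa: σ ≥ σ_y, so it yields.

yields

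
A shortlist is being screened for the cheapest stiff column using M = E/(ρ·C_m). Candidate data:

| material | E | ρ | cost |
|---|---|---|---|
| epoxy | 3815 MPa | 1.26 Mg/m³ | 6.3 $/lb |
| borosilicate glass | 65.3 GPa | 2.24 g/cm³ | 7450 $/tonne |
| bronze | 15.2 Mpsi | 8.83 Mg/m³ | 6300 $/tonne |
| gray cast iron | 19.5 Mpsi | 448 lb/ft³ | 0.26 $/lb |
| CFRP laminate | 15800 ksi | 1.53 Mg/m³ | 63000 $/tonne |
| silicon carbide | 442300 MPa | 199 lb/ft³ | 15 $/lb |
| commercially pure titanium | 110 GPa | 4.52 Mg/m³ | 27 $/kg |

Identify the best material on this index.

Convert each candidate to consistent units, then evaluate M:
  epoxy: E = 3.815 GPa, ρ = 1260 kg/m³, cost = 13.89 $/kg
  borosilicate glass: E = 65.30 GPa, ρ = 2240 kg/m³, cost = 7.450 $/kg
  bronze: E = 104.8 GPa, ρ = 8830 kg/m³, cost = 6.300 $/kg
  gray cast iron: E = 134.4 GPa, ρ = 7176 kg/m³, cost = 0.5732 $/kg
  CFRP laminate: E = 108.9 GPa, ρ = 1530 kg/m³, cost = 63.00 $/kg
  silicon carbide: E = 442.3 GPa, ρ = 3188 kg/m³, cost = 33.07 $/kg
  commercially pure titanium: E = 110.0 GPa, ρ = 4520 kg/m³, cost = 27.00 $/kg
  gray cast iron: M = 32.7 MN·m per $
  silicon carbide: M = 4.20 MN·m per $
  borosilicate glass: M = 3.91 MN·m per $
  bronze: M = 1.88 MN·m per $
  CFRP laminate: M = 1.13 MN·m per $
  commercially pure titanium: M = 0.901 MN·m per $
  epoxy: M = 0.218 MN·m per $
Gray cast iron has the largest M.

gray cast iron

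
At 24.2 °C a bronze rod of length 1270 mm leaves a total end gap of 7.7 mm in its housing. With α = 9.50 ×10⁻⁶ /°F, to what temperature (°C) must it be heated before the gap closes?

α = 9.50×10⁻⁶/°F × 9/5 = 17.1×10⁻⁶/K.
α·L₀·ΔT = 7.7 mm ⇒ ΔT = 7.7 / (17.1×10⁻⁶ × 1270.0) = 354.6 K.
T = 24.2 + 354.6 = 378.8 °C.

379 °C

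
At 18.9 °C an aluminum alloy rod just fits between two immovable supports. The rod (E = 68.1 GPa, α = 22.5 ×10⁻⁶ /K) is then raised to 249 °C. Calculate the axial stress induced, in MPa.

ΔT = 230.1 K. Constrained thermal stress σ = E·α·ΔT = 68.10×10³ MPa × 22.5×10⁻⁶ × 230.1 = 353 MPa (compressive).

353 MPa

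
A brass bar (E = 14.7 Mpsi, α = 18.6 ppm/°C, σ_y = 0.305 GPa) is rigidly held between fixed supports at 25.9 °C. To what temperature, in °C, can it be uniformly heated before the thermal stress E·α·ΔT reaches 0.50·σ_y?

E = 14.7 Mpsi = 101.4 GPa.
σ_y = 0.305 GPa = 305.0 MPa.
E·α·ΔT = 152.5 MPa ⇒ ΔT = 152.5 / (101.4×10³ × 18.6×10⁻⁶) = 80.89 K.
T = 25.9 + 80.89 = 106.8 °C.

107 °C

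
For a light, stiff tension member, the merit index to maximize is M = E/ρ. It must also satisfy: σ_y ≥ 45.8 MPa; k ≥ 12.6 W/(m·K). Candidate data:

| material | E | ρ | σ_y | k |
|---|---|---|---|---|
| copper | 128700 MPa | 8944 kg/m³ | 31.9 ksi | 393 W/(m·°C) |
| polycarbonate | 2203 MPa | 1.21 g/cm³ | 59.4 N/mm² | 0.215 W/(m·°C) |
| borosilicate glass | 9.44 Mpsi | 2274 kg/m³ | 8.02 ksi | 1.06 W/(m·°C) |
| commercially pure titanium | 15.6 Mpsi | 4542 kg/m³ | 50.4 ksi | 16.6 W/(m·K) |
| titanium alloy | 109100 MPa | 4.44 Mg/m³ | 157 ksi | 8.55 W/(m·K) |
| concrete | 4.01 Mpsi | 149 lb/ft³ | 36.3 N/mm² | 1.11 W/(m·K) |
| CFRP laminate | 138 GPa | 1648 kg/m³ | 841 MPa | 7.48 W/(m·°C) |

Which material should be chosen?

commercially pure titanium

Screen on constraints: σ_y ≥ 45.8 MPa; k ≥ 12.6 W/(m·K). Survivors: copper, commercially pure titanium.
In SI units:
  copper: E = 128.7 GPa, ρ = 8944 kg/m³
  commercially pure titanium: E = 107.6 GPa, ρ = 4542 kg/m³
  commercially pure titanium: M = 23.7 MN·m/kg
  copper: M = 14.4 MN·m/kg
Commercially pure titanium ranks first.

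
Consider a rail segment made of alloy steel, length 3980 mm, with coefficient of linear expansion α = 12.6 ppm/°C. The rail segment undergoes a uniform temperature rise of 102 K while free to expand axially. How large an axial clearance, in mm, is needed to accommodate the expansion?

ΔL = α·L₀·ΔT = 12.6×10⁻⁶ × 3980 mm × 102.0 K = 5.12 mm.

5.12 mm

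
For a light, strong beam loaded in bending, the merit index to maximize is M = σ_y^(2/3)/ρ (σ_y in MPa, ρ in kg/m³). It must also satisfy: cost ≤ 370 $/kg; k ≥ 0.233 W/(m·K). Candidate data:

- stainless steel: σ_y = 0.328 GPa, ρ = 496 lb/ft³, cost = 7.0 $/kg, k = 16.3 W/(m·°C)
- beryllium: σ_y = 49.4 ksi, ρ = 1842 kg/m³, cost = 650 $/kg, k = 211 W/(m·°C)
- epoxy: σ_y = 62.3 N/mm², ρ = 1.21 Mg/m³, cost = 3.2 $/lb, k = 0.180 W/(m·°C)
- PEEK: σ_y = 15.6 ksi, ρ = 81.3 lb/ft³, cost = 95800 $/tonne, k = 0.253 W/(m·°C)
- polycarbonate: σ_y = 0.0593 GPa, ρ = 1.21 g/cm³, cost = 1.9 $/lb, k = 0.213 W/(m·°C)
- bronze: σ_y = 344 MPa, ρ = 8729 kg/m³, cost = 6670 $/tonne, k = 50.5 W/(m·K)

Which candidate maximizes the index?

PEEK

Screen on constraints: cost ≤ 370 $/kg; k ≥ 0.233 W/(m·K). Survivors: stainless steel, PEEK, bronze.
After converting to SI:
  stainless steel: σ_y = 328.0 MPa, ρ = 7945 kg/m³
  PEEK: σ_y = 107.6 MPa, ρ = 1302 kg/m³
  bronze: σ_y = 344.0 MPa, ρ = 8729 kg/m³
  PEEK: M = 17.4×10⁻³
  stainless steel: M = 5.99×10⁻³
  bronze: M = 5.62×10⁻³
PEEK has the largest M.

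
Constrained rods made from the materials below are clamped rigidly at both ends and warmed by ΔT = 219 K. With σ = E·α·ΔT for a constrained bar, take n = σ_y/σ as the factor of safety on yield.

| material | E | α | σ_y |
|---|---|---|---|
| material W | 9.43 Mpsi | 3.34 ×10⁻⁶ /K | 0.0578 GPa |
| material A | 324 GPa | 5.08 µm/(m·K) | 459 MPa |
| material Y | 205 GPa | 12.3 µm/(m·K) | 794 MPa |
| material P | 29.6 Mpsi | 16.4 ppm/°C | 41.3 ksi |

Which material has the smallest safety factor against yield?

In consistent units (E in GPa, α in ×10⁻⁶/K, σ_y in MPa):
  material W: E = 65.02, α = 3.34, σ_y = 57.80 → σ = 47.6 MPa, n = 1.22
  material A: E = 324.0, α = 5.08, σ_y = 459.0 → σ = 360 MPa, n = 1.27
  material Y: E = 205.0, α = 12.3, σ_y = 794.0 → σ = 552 MPa, n = 1.44
  material P: E = 204.1, α = 16.4, σ_y = 284.8 → σ = 733 MPa, n = 0.388
Material P has the lowest safety factor, n = 0.388.

material P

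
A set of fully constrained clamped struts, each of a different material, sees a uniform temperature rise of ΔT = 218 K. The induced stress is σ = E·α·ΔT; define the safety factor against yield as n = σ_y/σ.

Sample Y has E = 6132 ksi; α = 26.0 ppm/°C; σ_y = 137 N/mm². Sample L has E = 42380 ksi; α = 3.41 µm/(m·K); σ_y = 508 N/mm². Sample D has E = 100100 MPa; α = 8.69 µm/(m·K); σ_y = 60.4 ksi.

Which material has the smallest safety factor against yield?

Per material, after unit conversion:
  sample Y: E = 42.28, α = 26.0, σ_y = 137.0 → σ = 240 MPa, n = 0.572
  sample L: E = 292.2, α = 3.41, σ_y = 508.0 → σ = 217 MPa, n = 2.34
  sample D: E = 100.1, α = 8.69, σ_y = 416.4 → σ = 190 MPa, n = 2.20
Smallest n: sample Y with n = 0.572.

sample Y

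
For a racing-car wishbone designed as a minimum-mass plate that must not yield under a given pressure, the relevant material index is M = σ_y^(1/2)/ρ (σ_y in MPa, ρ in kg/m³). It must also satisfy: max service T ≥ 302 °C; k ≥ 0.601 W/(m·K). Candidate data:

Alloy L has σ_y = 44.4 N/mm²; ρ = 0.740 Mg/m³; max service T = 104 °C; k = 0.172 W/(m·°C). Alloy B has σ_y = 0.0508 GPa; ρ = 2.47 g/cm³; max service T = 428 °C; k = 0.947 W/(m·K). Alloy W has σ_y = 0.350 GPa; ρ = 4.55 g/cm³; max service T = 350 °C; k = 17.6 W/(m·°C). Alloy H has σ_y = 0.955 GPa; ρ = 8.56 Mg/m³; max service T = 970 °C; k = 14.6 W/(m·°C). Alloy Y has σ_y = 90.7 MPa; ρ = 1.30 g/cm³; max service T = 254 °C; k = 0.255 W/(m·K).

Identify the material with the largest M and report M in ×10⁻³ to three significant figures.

alloy W, M = 4.11×10⁻³

Screen on constraints: max service T ≥ 302 °C; k ≥ 0.601 W/(m·K). Survivors: alloy B, alloy W, alloy H.
After converting to SI:
  alloy B: σ_y = 50.80 MPa, ρ = 2470 kg/m³
  alloy W: σ_y = 350.0 MPa, ρ = 4550 kg/m³
  alloy H: σ_y = 955.0 MPa, ρ = 8560 kg/m³
  alloy W: M = 4.11×10⁻³
  alloy H: M = 3.61×10⁻³
  alloy B: M = 2.89×10⁻³
Highest index: alloy W.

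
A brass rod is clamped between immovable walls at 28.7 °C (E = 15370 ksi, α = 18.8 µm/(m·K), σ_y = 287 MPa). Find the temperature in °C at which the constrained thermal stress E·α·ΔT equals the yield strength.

E = 15370 ksi = 106.0 GPa.
E·α·ΔT = 287.0 MPa ⇒ ΔT = 287.0 / (106.0×10³ × 18.8×10⁻⁶) = 144.1 K.
T = 28.7 + 144.1 = 172.8 °C.

173 °C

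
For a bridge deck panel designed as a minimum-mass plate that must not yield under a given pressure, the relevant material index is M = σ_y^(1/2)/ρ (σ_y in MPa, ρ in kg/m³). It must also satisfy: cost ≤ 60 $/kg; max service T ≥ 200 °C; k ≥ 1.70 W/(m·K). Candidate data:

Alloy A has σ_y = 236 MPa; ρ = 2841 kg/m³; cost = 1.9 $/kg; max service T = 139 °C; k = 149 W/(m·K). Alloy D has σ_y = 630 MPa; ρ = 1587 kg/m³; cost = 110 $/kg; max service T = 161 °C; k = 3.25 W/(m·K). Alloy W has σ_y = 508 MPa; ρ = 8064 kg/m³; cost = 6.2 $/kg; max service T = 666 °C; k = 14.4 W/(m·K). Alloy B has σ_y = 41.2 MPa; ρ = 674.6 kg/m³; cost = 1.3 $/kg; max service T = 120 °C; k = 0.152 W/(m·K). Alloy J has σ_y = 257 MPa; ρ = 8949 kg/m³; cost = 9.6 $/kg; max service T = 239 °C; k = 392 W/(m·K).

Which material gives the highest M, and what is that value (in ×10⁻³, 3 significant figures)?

alloy W, M = 2.79×10⁻³

Screen on constraints: cost ≤ 60 $/kg; max service T ≥ 200 °C; k ≥ 1.70 W/(m·K). Survivors: alloy W, alloy J.
Per-candidate index values:
  alloy W: M = 2.79×10⁻³
  alloy J: M = 1.79×10⁻³
Highest index: alloy W.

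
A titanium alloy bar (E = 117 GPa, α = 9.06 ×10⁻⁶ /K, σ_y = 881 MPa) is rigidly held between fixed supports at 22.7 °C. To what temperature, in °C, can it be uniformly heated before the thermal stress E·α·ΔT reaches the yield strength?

854 °C

E·α·ΔT = 881.0 MPa ⇒ ΔT = 881.0 / (117.0×10³ × 9.06×10⁻⁶) = 831.1 K.
T = 22.7 + 831.1 = 853.8 °C.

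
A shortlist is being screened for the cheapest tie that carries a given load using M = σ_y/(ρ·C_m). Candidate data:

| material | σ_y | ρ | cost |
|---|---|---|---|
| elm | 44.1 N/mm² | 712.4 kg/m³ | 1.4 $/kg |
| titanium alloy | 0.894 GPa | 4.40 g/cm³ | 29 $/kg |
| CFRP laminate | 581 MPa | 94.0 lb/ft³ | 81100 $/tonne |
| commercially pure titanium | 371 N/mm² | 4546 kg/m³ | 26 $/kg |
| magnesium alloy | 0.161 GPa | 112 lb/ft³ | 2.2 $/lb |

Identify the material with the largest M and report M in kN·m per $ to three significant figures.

elm, M = 44.2 kN·m per $

Putting every candidate on a common basis:
  elm: σ_y = 44.10 MPa, ρ = 712.4 kg/m³, cost = 1.400 $/kg
  titanium alloy: σ_y = 894.0 MPa, ρ = 4400 kg/m³, cost = 29.00 $/kg
  CFRP laminate: σ_y = 581.0 MPa, ρ = 1506 kg/m³, cost = 81.10 $/kg
  commercially pure titanium: σ_y = 371.0 MPa, ρ = 4546 kg/m³, cost = 26.00 $/kg
  magnesium alloy: σ_y = 161.0 MPa, ρ = 1794 kg/m³, cost = 4.850 $/kg
  elm: M = 44.2 kN·m per $
  magnesium alloy: M = 18.5 kN·m per $
  titanium alloy: M = 7.01 kN·m per $
  CFRP laminate: M = 4.76 kN·m per $
  commercially pure titanium: M = 3.14 kN·m per $
Highest index: elm.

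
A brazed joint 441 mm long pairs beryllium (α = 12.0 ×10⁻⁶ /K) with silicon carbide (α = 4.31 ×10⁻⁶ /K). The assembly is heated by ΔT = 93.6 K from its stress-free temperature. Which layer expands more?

α(beryllium) = 12.0×10⁻⁶/K vs α(silicon carbide) = 4.31×10⁻⁶/K.
Higher α expands more for the same ΔT: beryllium.

beryllium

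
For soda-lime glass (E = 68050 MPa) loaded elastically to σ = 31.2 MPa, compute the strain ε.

E = 68050 MPa = 68.05 GPa = 68050 MPa.
ε = σ/E = 31.2 / 68050 = 4.58×10⁻⁴.

4.58×10⁻⁴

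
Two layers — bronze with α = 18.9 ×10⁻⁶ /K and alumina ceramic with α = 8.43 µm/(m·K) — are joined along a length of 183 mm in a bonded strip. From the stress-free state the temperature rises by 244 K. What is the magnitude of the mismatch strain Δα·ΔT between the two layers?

2.55×10⁻³

Δα = |18.9 − 8.43|×10⁻⁶/K = 10.5×10⁻⁶/K.
Mismatch strain = Δα·ΔT = 10.5×10⁻⁶ × 244.0 = 2.55×10⁻³.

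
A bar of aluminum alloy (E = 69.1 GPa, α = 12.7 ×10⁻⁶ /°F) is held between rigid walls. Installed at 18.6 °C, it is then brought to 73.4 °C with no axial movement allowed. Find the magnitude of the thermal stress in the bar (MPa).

86.6 MPa

α = 12.7×10⁻⁶/°F × 9/5 = 22.9×10⁻⁶/K.
ΔT = 54.80 K. Constrained thermal stress σ = E·α·ΔT = 69.10×10³ MPa × 22.9×10⁻⁶ × 54.80 = 86.6 MPa (compressive).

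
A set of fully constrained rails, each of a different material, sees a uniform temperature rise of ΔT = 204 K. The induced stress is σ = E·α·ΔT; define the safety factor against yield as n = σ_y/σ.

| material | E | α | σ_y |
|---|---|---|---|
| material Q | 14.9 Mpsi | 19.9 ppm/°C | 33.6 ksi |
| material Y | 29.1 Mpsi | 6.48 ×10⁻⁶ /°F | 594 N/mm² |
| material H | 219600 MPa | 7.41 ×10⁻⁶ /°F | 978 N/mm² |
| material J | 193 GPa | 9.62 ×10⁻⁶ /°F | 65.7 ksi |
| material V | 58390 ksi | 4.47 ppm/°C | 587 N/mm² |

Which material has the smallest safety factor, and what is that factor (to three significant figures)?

With everything in SI (GPa, ×10⁻⁶/K, MPa):
  material Q: E = 102.7, α = 19.9, σ_y = 231.7 → σ = 417 MPa, n = 0.555
  material Y: E = 200.6, α = 11.7, σ_y = 594.0 → σ = 477 MPa, n = 1.24
  material H: E = 219.6, α = 13.3, σ_y = 978.0 → σ = 598 MPa, n = 1.64
  material J: E = 193.0, α = 17.3, σ_y = 453.0 → σ = 682 MPa, n = 0.664
  material V: E = 402.6, α = 4.47, σ_y = 587.0 → σ = 367 MPa, n = 1.60
Smallest n: material Q with n = 0.555.

material Q, n = 0.555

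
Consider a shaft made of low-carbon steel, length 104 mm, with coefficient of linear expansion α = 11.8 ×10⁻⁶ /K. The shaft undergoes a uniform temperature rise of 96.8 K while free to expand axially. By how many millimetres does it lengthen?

0.119 mm

ΔL = α·L₀·ΔT = 11.8×10⁻⁶ × 104 mm × 96.80 K = 0.119 mm.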